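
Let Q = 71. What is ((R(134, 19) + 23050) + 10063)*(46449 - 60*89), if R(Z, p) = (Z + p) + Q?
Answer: 1370450733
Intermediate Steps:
R(Z, p) = 71 + Z + p (R(Z, p) = (Z + p) + 71 = 71 + Z + p)
((R(134, 19) + 23050) + 10063)*(46449 - 60*89) = (((71 + 134 + 19) + 23050) + 10063)*(46449 - 60*89) = ((224 + 23050) + 10063)*(46449 - 5340) = (23274 + 10063)*41109 = 33337*41109 = 1370450733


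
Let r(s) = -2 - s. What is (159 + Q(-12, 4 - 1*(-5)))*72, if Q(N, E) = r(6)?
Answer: 10872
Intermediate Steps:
Q(N, E) = -8 (Q(N, E) = -2 - 1*6 = -2 - 6 = -8)
(159 + Q(-12, 4 - 1*(-5)))*72 = (159 - 8)*72 = 151*72 = 10872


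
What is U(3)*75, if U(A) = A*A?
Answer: 675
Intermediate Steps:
U(A) = A**2
U(3)*75 = 3**2*75 = 9*75 = 675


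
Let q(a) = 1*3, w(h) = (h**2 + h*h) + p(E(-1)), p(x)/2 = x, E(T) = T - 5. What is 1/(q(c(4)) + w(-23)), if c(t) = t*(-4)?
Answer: 1/1049 ≈ 0.00095329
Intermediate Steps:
E(T) = -5 + T
p(x) = 2*x
w(h) = -12 + 2*h**2 (w(h) = (h**2 + h*h) + 2*(-5 - 1) = (h**2 + h**2) + 2*(-6) = 2*h**2 - 12 = -12 + 2*h**2)
c(t) = -4*t
q(a) = 3
1/(q(c(4)) + w(-23)) = 1/(3 + (-12 + 2*(-23)**2)) = 1/(3 + (-12 + 2*529)) = 1/(3 + (-12 + 1058)) = 1/(3 + 1046) = 1/1049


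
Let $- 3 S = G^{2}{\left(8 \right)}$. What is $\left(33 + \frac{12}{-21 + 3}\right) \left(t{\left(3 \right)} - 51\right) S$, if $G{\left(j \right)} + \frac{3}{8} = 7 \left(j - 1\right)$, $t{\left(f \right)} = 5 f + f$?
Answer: $\frac{161459507}{192} \approx 8.4094 \cdot 10^{5}$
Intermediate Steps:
$t{\left(f \right)} = 6 f$
$G{\left(j \right)} = - \frac{59}{8} + 7 j$ ($G{\left(j \right)} = - \frac{3}{8} + 7 \left(j - 1\right) = - \frac{3}{8} + 7 \left(-1 + j\right) = - \frac{3}{8} + \left(-7 + 7 j\right) = - \frac{59}{8} + 7 j$)
$S = - \frac{151321}{192}$ ($S = - \frac{\left(- \frac{59}{8} + 7 \cdot 8\right)^{2}}{3} = - \frac{\left(- \frac{59}{8} + 56\right)^{2}}{3} = - \frac{\left(\frac{389}{8}\right)^{2}}{3} = \left(- \frac{1}{3}\right) \frac{151321}{64} = - \frac{151321}{192} \approx -788.13$)
$\left(33 + \frac{12}{-21 + 3}\right) \left(t{\left(3 \right)} - 51\right) S = \left(33 + \frac{12}{-21 + 3}\right) \left(6 \cdot 3 - 51\right) \left(- \frac{151321}{192}\right) = \left(33 + \frac{12}{-18}\right) \left(18 - 51\right) \left(- \frac{151321}{192}\right) = \left(33 + 12 \left(- \frac{1}{18}\right)\right) \left(-33\right) \left(- \frac{151321}{192}\right) = \left(33 - \frac{2}{3}\right) \left(-33\right) \left(- \frac{151321}{192}\right) = \frac{97}{3} \left(-33\right) \left(- \frac{151321}{192}\right) = \left(-1067\right) \left(- \frac{151321}{192}\right) = \frac{161459507}{192}$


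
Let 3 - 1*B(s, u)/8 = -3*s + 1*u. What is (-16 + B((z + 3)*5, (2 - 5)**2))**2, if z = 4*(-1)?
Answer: 33856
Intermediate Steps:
z = -4
B(s, u) = 24 - 8*u + 24*s (B(s, u) = 24 - 8*(-3*s + 1*u) = 24 - 8*(-3*s + u) = 24 - 8*(u - 3*s) = 24 + (-8*u + 24*s) = 24 - 8*u + 24*s)
(-16 + B((z + 3)*5, (2 - 5)**2))**2 = (-16 + (24 - 8*(2 - 5)**2 + 24*((-4 + 3)*5)))**2 = (-16 + (24 - 8*(-3)**2 + 24*(-1*5)))**2 = (-16 + (24 - 8*9 + 24*(-5)))**2 = (-16 + (24 - 72 - 120))**2 = (-16 - 168)**2 = (-184)**2 = 33856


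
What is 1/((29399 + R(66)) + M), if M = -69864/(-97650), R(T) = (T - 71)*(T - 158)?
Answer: 16275/485966869 ≈ 3.3490e-5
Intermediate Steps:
R(T) = (-158 + T)*(-71 + T) (R(T) = (-71 + T)*(-158 + T) = (-158 + T)*(-71 + T))
M = 11644/16275 (M = -69864*(-1/97650) = 11644/16275 ≈ 0.71545)
1/((29399 + R(66)) + M) = 1/((29399 + (11218 + 66**2 - 229*66)) + 11644/16275) = 1/((29399 + (11218 + 4356 - 15114)) + 11644/16275) = 1/((29399 + 460) + 11644/16275) = 1/(29859 + 11644/16275) = 1/(485966869/16275) = 16275/485966869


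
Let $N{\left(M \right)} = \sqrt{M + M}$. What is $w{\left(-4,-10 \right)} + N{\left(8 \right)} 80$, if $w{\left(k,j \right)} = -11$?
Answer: $309$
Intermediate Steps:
$N{\left(M \right)} = \sqrt{2} \sqrt{M}$ ($N{\left(M \right)} = \sqrt{2 M} = \sqrt{2} \sqrt{M}$)
$w{\left(-4,-10 \right)} + N{\left(8 \right)} 80 = -11 + \sqrt{2} \sqrt{8} \cdot 80 = -11 + \sqrt{2} \cdot 2 \sqrt{2} \cdot 80 = -11 + 4 \cdot 80 = -11 + 320 = 309$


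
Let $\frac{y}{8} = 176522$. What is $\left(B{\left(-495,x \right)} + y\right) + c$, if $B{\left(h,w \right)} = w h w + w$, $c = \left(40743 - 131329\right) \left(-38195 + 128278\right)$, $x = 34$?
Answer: $-8159418648$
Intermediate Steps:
$y = 1412176$ ($y = 8 \cdot 176522 = 1412176$)
$c = -8160258638$ ($c = \left(-90586\right) 90083 = -8160258638$)
$B{\left(h,w \right)} = w + h w^{2}$ ($B{\left(h,w \right)} = h w w + w = h w^{2} + w = w + h w^{2}$)
$\left(B{\left(-495,x \right)} + y\right) + c = \left(34 \left(1 - 16830\right) + 1412176\right) - 8160258638 = \left(34 \left(-16829\right) + 1412176\right) - 8160258638 = \left(-572186 + 1412176\right) - 8160258638 = 839990 - 8160258638 = -8159418648$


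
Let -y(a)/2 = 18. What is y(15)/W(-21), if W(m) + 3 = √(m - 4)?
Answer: 54/17 + 90*I/17 ≈ 3.1765 + 5.2941*I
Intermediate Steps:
y(a) = -36 (y(a) = -2*18 = -36)
W(m) = -3 + √(-4 + m) (W(m) = -3 + √(m - 4) = -3 + √(-4 + m))
y(15)/W(-21) = -36/(-3 + √(-4 - 21)) = -36/(-3 + √(-25)) = -36*(-3 - 5*I)/34 = -18*(-3 - 5*I)/17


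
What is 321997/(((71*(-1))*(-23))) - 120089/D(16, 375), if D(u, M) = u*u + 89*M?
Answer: 10632975770/54919423 ≈ 193.61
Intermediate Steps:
D(u, M) = u² + 89*M
321997/(((71*(-1))*(-23))) - 120089/D(16, 375) = 321997/(((71*(-1))*(-23))) - 120089/(16² + 89*375) = 321997/((-71*(-23))) - 120089/(256 + 33375) = 321997/1633 - 120089/33631 = 10632975770/54919423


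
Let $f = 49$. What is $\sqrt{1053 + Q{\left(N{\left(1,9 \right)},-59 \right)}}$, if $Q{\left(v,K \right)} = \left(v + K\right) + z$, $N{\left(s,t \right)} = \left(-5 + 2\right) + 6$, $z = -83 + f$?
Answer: $3 \sqrt{107} \approx 31.032$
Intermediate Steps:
$z = -34$ ($z = -83 + 49 = -34$)
$N{\left(s,t \right)} = 3$ ($N{\left(s,t \right)} = -3 + 6 = 3$)
$Q{\left(v,K \right)} = -34 + K + v$ ($Q{\left(v,K \right)} = \left(v + K\right) - 34 = \left(K + v\right) - 34 = -34 + K + v$)
$\sqrt{1053 + Q{\left(N{\left(1,9 \right)},-59 \right)}} = \sqrt{1053 - 90} = \sqrt{963} = 3 \sqrt{107}$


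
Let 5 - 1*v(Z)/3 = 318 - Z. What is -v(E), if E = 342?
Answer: -87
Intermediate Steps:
v(Z) = -939 + 3*Z (v(Z) = 15 - 3*(318 - Z) = 15 + (-954 + 3*Z) = -939 + 3*Z)
-v(E) = -(-939 + 3*342) = -(-939 + 1026) = -1*87 = -87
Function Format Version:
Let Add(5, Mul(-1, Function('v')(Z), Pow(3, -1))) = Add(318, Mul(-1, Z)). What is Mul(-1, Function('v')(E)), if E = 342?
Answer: -87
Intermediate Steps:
Function('v')(Z) = Add(-939, Mul(3, Z)) (Function('v')(Z) = Add(15, Mul(-3, Add(318, Mul(-1, Z)))) = Add(15, Add(-954, Mul(3, Z))) = Add(-939, Mul(3, Z)))
Mul(-1, Function('v')(E)) = Mul(-1, Add(-939, Mul(3, 342))) = Mul(-1, Add(-939, 1026)) = Mul(-1, 87) = -87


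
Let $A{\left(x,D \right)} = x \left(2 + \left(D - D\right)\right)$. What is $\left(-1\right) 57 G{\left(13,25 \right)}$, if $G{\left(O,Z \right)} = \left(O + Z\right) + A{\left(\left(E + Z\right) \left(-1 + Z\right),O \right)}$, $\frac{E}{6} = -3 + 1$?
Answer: $-37734$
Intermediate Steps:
$E = -12$ ($E = 6 \left(-3 + 1\right) = 6 \left(-2\right) = -12$)
$A{\left(x,D \right)} = 2 x$ ($A{\left(x,D \right)} = x \left(2 + 0\right) = x 2 = 2 x$)
$G{\left(O,Z \right)} = O + Z + 2 \left(-1 + Z\right) \left(-12 + Z\right)$ ($G{\left(O,Z \right)} = \left(O + Z\right) + 2 \left(-12 + Z\right) \left(-1 + Z\right) = \left(O + Z\right) + 2 \left(-1 + Z\right) \left(-12 + Z\right) = O + Z + 2 \left(-1 + Z\right) \left(-12 + Z\right)$)
$\left(-1\right) 57 G{\left(13,25 \right)} = \left(-1\right) 57 \left(24 + 13 - 625 + 2 \cdot 25^{2}\right) = - 57 \left(24 + 13 - 625 + 2 \cdot 625\right) = - 57 \left(24 + 13 - 625 + 1250\right) = \left(-57\right) 662 = -37734$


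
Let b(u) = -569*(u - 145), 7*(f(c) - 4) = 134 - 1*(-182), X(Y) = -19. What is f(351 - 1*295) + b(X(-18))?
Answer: 653556/7 ≈ 93365.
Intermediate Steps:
f(c) = 344/7 (f(c) = 4 + (134 - 1*(-182))/7 = 4 + (134 + 182)/7 = 4 + (⅐)*316 = 4 + 316/7 = 344/7)
b(u) = 82505 - 569*u (b(u) = -569*(-145 + u) = 82505 - 569*u)
f(351 - 1*295) + b(X(-18)) = 344/7 + (82505 - 569*(-19)) = 344/7 + (82505 + 10811) = 344/7 + 93316 = 653556/7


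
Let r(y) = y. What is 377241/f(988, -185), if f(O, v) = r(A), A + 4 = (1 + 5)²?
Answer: 377241/32 ≈ 11789.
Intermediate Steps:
A = 32 (A = -4 + (1 + 5)² = -4 + 6² = -4 + 36 = 32)
f(O, v) = 32
377241/f(988, -185) = 377241/32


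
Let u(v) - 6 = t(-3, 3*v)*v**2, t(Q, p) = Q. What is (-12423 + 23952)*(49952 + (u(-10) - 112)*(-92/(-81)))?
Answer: 1711740520/3 ≈ 5.7058e+8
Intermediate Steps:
u(v) = 6 - 3*v**2
(-12423 + 23952)*(49952 + (u(-10) - 112)*(-92/(-81))) = (-12423 + 23952)*(49952 + ((6 - 3*(-10)**2) - 112)*(-92/(-81))) = 11529*(49952 + ((6 - 3*100) - 112)*(-92*(-1/81))) = 11529*(49952 + ((6 - 300) - 112)*(92/81)) = 11529*(49952 + (-294 - 112)*(92/81)) = 11529*(49952 - 406*92/81) = 11529*(49952 - 37352/81) = 11529*(4008760/81) = 1711740520/3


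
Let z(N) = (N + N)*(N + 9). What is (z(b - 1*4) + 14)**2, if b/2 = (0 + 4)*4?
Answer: 4351396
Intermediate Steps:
b = 32 (b = 2*((0 + 4)*4) = 2*(4*4) = 2*16 = 32)
z(N) = 2*N*(9 + N) (z(N) = (2*N)*(9 + N) = 2*N*(9 + N))
(z(b - 1*4) + 14)**2 = (2*(32 - 1*4)*(9 + (32 - 1*4)) + 14)**2 = (2*(32 - 4)*(9 + (32 - 4)) + 14)**2 = (2*28*(9 + 28) + 14)**2 = (2*28*37 + 14)**2 = (2072 + 14)**2 = 2086**2 = 4351396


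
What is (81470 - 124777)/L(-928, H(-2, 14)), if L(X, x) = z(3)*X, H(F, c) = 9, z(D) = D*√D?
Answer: 43307*√3/8352 ≈ 8.9811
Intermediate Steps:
z(D) = D^(3/2)
L(X, x) = 3*X*√3 (L(X, x) = 3^(3/2)*X = (3*√3)*X = 3*X*√3)
(81470 - 124777)/L(-928, H(-2, 14)) = (81470 - 124777)/((3*(-928)*√3)) = -43307*(-√3/8352) = -(-43307)*√3/8352 = 43307*√3/8352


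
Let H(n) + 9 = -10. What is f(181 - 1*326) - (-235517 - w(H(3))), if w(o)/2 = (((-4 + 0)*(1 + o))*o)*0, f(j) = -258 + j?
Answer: 235114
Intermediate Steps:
H(n) = -19 (H(n) = -9 - 10 = -19)
w(o) = 0 (w(o) = 2*((((-4 + 0)*(1 + o))*o)*0) = 2*(((-4*(1 + o))*o)*0) = 2*(((-4 - 4*o)*o)*0) = 2*((o*(-4 - 4*o))*0) = 2*0 = 0)
f(181 - 1*326) - (-235517 - w(H(3))) = (-258 + (181 - 1*326)) - (-235517 - 1*0) = (-258 + (181 - 326)) - (-235517 + 0) = (-258 - 145) - 1*(-235517) = -403 + 235517 = 235114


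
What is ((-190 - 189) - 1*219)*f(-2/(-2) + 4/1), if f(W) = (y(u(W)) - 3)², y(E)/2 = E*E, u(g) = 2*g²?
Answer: -14932065382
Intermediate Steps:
y(E) = 2*E² (y(E) = 2*(E*E) = 2*E²)
f(W) = (-3 + 8*W⁴)² (f(W) = (2*(2*W²)² - 3)² = (2*(4*W⁴) - 3)² = (8*W⁴ - 3)² = (-3 + 8*W⁴)²)
((-190 - 189) - 1*219)*f(-2/(-2) + 4/1) = ((-190 - 189) - 1*219)*(-3 + 8*(-2/(-2) + 4/1)⁴)² = (-379 - 219)*(-3 + 8*(-2*(-½) + 4*1)⁴)² = -598*(-3 + 8*(1 + 4)⁴)² = -598*(-3 + 8*5⁴)² = -598*(-3 + 8*625)² = -598*(-3 + 5000)² = -598*4997² = -598*24970009 = -14932065382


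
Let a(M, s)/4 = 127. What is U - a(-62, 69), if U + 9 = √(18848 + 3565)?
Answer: -517 + √22413 ≈ -367.29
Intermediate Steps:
a(M, s) = 508 (a(M, s) = 4*127 = 508)
U = -9 + √22413 (U = -9 + √(18848 + 3565) = -9 + √22413 ≈ 140.71)
U - a(-62, 69) = (-9 + √22413) - 1*508 = (-9 + √22413) - 508 = -517 + √22413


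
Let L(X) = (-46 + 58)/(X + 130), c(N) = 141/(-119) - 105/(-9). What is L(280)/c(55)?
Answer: 1071/383555 ≈ 0.0027923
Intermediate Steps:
c(N) = 3742/357 (c(N) = 141*(-1/119) - 105*(-⅑) = -141/119 + 35/3 = 3742/357)
L(X) = 12/(130 + X)
L(280)/c(55) = (12/(130 + 280))/(3742/357) = (12/410)*(357/3742) = (12*(1/410))*(357/3742) = (6/205)*(357/3742) = 1071/383555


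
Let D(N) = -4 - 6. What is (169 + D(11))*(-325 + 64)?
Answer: -41499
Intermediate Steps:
D(N) = -10
(169 + D(11))*(-325 + 64) = (169 - 10)*(-325 + 64) = 159*(-261) = -41499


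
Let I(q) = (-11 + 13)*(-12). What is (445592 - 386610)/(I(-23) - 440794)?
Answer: -4213/31487 ≈ -0.13380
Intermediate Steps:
I(q) = -24 (I(q) = 2*(-12) = -24)
(445592 - 386610)/(I(-23) - 440794) = (445592 - 386610)/(-24 - 440794) = 58982/(-440818) = 58982*(-1/440818) = -4213/31487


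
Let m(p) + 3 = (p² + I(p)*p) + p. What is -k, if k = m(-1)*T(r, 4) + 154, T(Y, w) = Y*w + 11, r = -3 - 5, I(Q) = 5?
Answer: -322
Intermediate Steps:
r = -8
T(Y, w) = 11 + Y*w
m(p) = -3 + p² + 6*p (m(p) = -3 + ((p² + 5*p) + p) = -3 + (p² + 6*p) = -3 + p² + 6*p)
k = 322 (k = (-3 + (-1)² + 6*(-1))*(11 - 8*4) + 154 = (-3 + 1 - 6)*(11 - 32) + 154 = -8*(-21) + 154 = 168 + 154 = 322)
-k = -1*322 = -322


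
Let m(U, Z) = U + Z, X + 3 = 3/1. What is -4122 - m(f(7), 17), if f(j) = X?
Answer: -4139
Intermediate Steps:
X = 0 (X = -3 + 3/1 = -3 + 3*1 = -3 + 3 = 0)
f(j) = 0
-4122 - m(f(7), 17) = -4122 - (0 + 17) = -4122 - 1*17 = -4122 - 17 = -4139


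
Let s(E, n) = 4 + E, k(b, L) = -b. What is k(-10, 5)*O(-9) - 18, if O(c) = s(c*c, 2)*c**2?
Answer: 68832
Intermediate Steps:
O(c) = c**2*(4 + c**2) (O(c) = (4 + c*c)*c**2 = (4 + c**2)*c**2 = c**2*(4 + c**2))
k(-10, 5)*O(-9) - 18 = (-1*(-10))*((-9)**2*(4 + (-9)**2)) - 18 = 10*(81*(4 + 81)) - 18 = 10*(81*85) - 18 = 10*6885 - 18 = 68850 - 18 = 68832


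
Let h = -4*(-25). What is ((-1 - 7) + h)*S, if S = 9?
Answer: 828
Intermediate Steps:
h = 100
((-1 - 7) + h)*S = ((-1 - 7) + 100)*9 = (-8 + 100)*9 = 92*9 = 828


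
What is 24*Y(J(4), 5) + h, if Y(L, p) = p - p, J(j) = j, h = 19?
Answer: 19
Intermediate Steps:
Y(L, p) = 0
24*Y(J(4), 5) + h = 24*0 + 19 = 0 + 19 = 19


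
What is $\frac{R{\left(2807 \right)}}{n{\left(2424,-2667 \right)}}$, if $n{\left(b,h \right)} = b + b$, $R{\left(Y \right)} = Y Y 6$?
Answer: $\frac{7879249}{808} \approx 9751.5$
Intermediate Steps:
$R{\left(Y \right)} = 6 Y^{2}$ ($R{\left(Y \right)} = Y^{2} \cdot 6 = 6 Y^{2}$)
$n{\left(b,h \right)} = 2 b$
$\frac{R{\left(2807 \right)}}{n{\left(2424,-2667 \right)}} = \frac{6 \cdot 2807^{2}}{2 \cdot 2424} = \frac{6 \cdot 7879249}{4848} = 47275494 \cdot \frac{1}{4848} = \frac{7879249}{808}$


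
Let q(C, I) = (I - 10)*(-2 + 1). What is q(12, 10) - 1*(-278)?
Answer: 278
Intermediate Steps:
q(C, I) = 10 - I (q(C, I) = (-10 + I)*(-1) = 10 - I)
q(12, 10) - 1*(-278) = (10 - 1*10) - 1*(-278) = (10 - 10) + 278 = 0 + 278 = 278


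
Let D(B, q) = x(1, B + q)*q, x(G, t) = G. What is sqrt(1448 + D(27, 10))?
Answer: 27*sqrt(2) ≈ 38.184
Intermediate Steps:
D(B, q) = q (D(B, q) = 1*q = q)
sqrt(1448 + D(27, 10)) = sqrt(1448 + 10) = sqrt(1458) = 27*sqrt(2)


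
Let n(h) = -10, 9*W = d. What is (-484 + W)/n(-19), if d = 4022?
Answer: 167/45 ≈ 3.7111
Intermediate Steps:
W = 4022/9 (W = (⅑)*4022 = 4022/9 ≈ 446.89)
(-484 + W)/n(-19) = (-484 + 4022/9)/(-10) = -334/9*(-⅒) = 167/45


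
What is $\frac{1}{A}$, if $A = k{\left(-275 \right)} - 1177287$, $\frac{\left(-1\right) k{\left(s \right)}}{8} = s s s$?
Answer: $\frac{1}{165197713} \approx 6.0534 \cdot 10^{-9}$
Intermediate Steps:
$k{\left(s \right)} = - 8 s^{3}$ ($k{\left(s \right)} = - 8 s s s = - 8 s^{2} s = - 8 s^{3}$)
$A = 165197713$ ($A = - 8 \left(-275\right)^{3} - 1177287 = \left(-8\right) \left(-20796875\right) - 1177287 = 166375000 - 1177287 = 165197713$)
$\frac{1}{A} = \frac{1}{165197713}$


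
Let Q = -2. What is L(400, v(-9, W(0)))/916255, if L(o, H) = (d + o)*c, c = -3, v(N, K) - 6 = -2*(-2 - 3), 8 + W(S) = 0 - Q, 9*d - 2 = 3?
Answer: -721/549753 ≈ -0.0013115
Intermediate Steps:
d = 5/9 (d = 2/9 + (⅑)*3 = 2/9 + ⅓ = 5/9 ≈ 0.55556)
W(S) = -6 (W(S) = -8 + (0 - 1*(-2)) = -8 + (0 + 2) = -8 + 2 = -6)
v(N, K) = 16 (v(N, K) = 6 - 2*(-2 - 3) = 6 - 2*(-5) = 6 + 10 = 16)
L(o, H) = -5/3 - 3*o (L(o, H) = (5/9 + o)*(-3) = -5/3 - 3*o)
L(400, v(-9, W(0)))/916255 = (-5/3 - 3*400)/916255 = (-5/3 - 1200)*(1/916255) = -3605/3*1/916255 = -721/549753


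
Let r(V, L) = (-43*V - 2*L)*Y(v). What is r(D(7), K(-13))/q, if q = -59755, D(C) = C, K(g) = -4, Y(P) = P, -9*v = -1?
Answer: 293/537795 ≈ 0.00054482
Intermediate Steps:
v = ⅑ (v = -⅑*(-1) = ⅑ ≈ 0.11111)
r(V, L) = -43*V/9 - 2*L/9 (r(V, L) = (-43*V - 2*L)*(⅑) = -43*V/9 - 2*L/9)
r(D(7), K(-13))/q = (-43/9*7 - 2/9*(-4))/(-59755) = (-301/9 + 8/9)*(-1/59755) = -293/9*(-1/59755) = 293/537795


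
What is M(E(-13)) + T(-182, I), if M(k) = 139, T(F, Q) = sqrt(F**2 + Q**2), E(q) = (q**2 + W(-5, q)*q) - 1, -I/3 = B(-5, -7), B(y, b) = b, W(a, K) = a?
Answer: 139 + 7*sqrt(685) ≈ 322.21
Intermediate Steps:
I = 21 (I = -3*(-7) = 21)
E(q) = -1 + q**2 - 5*q (E(q) = (q**2 - 5*q) - 1 = -1 + q**2 - 5*q)
M(E(-13)) + T(-182, I) = 139 + sqrt((-182)**2 + 21**2) = 139 + sqrt(33124 + 441) = 139 + sqrt(33565) = 139 + 7*sqrt(685)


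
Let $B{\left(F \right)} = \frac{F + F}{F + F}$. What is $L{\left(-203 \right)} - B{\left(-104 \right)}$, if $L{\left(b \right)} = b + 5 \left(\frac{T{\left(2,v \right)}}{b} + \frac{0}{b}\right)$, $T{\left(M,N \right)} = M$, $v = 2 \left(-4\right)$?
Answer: $- \frac{41422}{203} \approx -204.05$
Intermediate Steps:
$B{\left(F \right)} = 1$ ($B{\left(F \right)} = \frac{2 F}{2 F} = 2 F \frac{1}{2 F} = 1$)
$v = -8$
$L{\left(b \right)} = b + \frac{10}{b}$ ($L{\left(b \right)} = b + 5 \left(\frac{2}{b} + \frac{0}{b}\right) = b + 5 \left(\frac{2}{b} + 0\right) = b + 5 \frac{2}{b} = b + \frac{10}{b}$)
$L{\left(-203 \right)} - B{\left(-104 \right)} = \left(-203 + \frac{10}{-203}\right) - 1 = \left(-203 + 10 \left(- \frac{1}{203}\right)\right) - 1 = \left(-203 - \frac{10}{203}\right) - 1 = - \frac{41219}{203} - 1 = - \frac{41422}{203}$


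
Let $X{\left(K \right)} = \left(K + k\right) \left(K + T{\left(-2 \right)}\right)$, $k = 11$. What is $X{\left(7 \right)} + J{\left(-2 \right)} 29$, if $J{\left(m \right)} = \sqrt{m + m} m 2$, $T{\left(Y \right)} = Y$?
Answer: $90 - 232 i \approx 90.0 - 232.0 i$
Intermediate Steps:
$J{\left(m \right)} = 2 \sqrt{2} m^{\frac{3}{2}}$ ($J{\left(m \right)} = \sqrt{2 m} m 2 = \sqrt{2} \sqrt{m} m 2 = \sqrt{2} m^{\frac{3}{2}} \cdot 2 = 2 \sqrt{2} m^{\frac{3}{2}}$)
$X{\left(K \right)} = \left(-2 + K\right) \left(11 + K\right)$ ($X{\left(K \right)} = \left(K + 11\right) \left(K - 2\right) = \left(11 + K\right) \left(-2 + K\right) = \left(-2 + K\right) \left(11 + K\right)$)
$X{\left(7 \right)} + J{\left(-2 \right)} 29 = \left(-22 + 7^{2} + 9 \cdot 7\right) + 2 \sqrt{2} \left(-2\right)^{\frac{3}{2}} \cdot 29 = \left(-22 + 49 + 63\right) + 2 \sqrt{2} \left(- 2 i \sqrt{2}\right) 29 = 90 + - 8 i 29 = 90 - 232 i$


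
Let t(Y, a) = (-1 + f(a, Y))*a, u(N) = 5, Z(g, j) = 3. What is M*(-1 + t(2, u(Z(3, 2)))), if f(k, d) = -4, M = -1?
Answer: 26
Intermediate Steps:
t(Y, a) = -5*a (t(Y, a) = (-1 - 4)*a = -5*a)
M*(-1 + t(2, u(Z(3, 2)))) = -(-1 - 5*5) = -(-1 - 25) = -1*(-26) = 26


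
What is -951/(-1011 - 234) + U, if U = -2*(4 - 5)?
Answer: 1147/415 ≈ 2.7639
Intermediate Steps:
U = 2 (U = -2*(-1) = 2)
-951/(-1011 - 234) + U = -951/(-1011 - 234) + 2 = -951/(-1245) + 2 = -1/1245*(-951) + 2 = 317/415 + 2 = 1147/415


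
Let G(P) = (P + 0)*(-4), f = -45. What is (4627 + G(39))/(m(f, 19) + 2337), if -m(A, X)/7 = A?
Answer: 263/156 ≈ 1.6859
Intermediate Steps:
G(P) = -4*P (G(P) = P*(-4) = -4*P)
m(A, X) = -7*A
(4627 + G(39))/(m(f, 19) + 2337) = (4627 - 4*39)/(-7*(-45) + 2337) = (4627 - 156)/(315 + 2337) = 4471/2652 = 4471*(1/2652) = 263/156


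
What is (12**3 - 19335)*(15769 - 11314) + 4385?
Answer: -78434800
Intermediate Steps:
(12**3 - 19335)*(15769 - 11314) + 4385 = (1728 - 19335)*4455 + 4385 = -17607*4455 + 4385 = -78439185 + 4385 = -78434800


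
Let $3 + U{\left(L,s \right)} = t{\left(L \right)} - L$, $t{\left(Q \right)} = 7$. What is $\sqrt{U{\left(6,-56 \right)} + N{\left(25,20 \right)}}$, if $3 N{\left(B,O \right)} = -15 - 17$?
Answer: $\frac{i \sqrt{114}}{3} \approx 3.559 i$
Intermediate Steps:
$N{\left(B,O \right)} = - \frac{32}{3}$ ($N{\left(B,O \right)} = \frac{-15 - 17}{3} = \frac{1}{3} \left(-32\right) = - \frac{32}{3}$)
$U{\left(L,s \right)} = 4 - L$ ($U{\left(L,s \right)} = -3 - \left(-7 + L\right) = 4 - L$)
$\sqrt{U{\left(6,-56 \right)} + N{\left(25,20 \right)}} = \sqrt{\left(4 - 6\right) - \frac{32}{3}} = \sqrt{-2 - \frac{32}{3}} = \sqrt{- \frac{38}{3}} = \frac{i \sqrt{114}}{3}$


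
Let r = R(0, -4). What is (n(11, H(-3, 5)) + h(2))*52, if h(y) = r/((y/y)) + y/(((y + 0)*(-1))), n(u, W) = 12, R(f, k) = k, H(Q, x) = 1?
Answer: 364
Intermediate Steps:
r = -4
h(y) = -5 (h(y) = -4/(y/y) + y/(((y + 0)*(-1))) = -4/1 + y/((y*(-1))) = -4*1 + y/((-y)) = -4 + y*(-1/y) = -4 - 1 = -5)
(n(11, H(-3, 5)) + h(2))*52 = (12 - 5)*52 = 7*52 = 364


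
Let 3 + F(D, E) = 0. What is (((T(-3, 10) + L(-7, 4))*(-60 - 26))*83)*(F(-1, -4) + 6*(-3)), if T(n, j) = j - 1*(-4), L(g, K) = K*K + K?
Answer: 5096532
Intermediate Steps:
L(g, K) = K + K² (L(g, K) = K² + K = K + K²)
F(D, E) = -3 (F(D, E) = -3 + 0 = -3)
T(n, j) = 4 + j (T(n, j) = j + 4 = 4 + j)
(((T(-3, 10) + L(-7, 4))*(-60 - 26))*83)*(F(-1, -4) + 6*(-3)) = ((((4 + 10) + 4*(1 + 4))*(-60 - 26))*83)*(-3 + 6*(-3)) = (((14 + 4*5)*(-86))*83)*(-3 - 18) = (((14 + 20)*(-86))*83)*(-21) = ((34*(-86))*83)*(-21) = -2924*83*(-21) = -242692*(-21) = 5096532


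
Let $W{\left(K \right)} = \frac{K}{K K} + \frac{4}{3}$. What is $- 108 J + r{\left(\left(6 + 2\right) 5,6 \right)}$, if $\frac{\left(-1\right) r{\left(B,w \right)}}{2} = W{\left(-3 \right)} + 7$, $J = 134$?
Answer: $-14488$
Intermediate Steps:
$W{\left(K \right)} = \frac{4}{3} + \frac{1}{K}$ ($W{\left(K \right)} = \frac{K}{K^{2}} + 4 \cdot \frac{1}{3} = \frac{K}{K^{2}} + \frac{4}{3} = \frac{1}{K} + \frac{4}{3} = \frac{4}{3} + \frac{1}{K}$)
$r{\left(B,w \right)} = -16$ ($r{\left(B,w \right)} = - 2 \left(\left(\frac{4}{3} + \frac{1}{-3}\right) + 7\right) = - 2 \left(\left(\frac{4}{3} - \frac{1}{3}\right) + 7\right) = - 2 \left(1 + 7\right) = \left(-2\right) 8 = -16$)
$- 108 J + r{\left(\left(6 + 2\right) 5,6 \right)} = \left(-108\right) 134 - 16 = -14472 - 16 = -14488$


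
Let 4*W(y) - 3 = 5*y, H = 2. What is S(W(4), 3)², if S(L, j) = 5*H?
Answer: 100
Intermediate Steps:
W(y) = ¾ + 5*y/4 (W(y) = ¾ + (5*y)/4 = ¾ + 5*y/4)
S(L, j) = 10 (S(L, j) = 5*2 = 10)
S(W(4), 3)² = 10² = 100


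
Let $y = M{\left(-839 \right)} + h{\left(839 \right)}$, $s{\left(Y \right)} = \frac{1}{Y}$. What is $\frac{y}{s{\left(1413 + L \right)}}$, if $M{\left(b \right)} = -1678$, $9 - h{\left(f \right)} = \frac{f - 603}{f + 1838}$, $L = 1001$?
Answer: $- \frac{10786111686}{2677} \approx -4.0292 \cdot 10^{6}$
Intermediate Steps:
$h{\left(f \right)} = 9 - \frac{-603 + f}{1838 + f}$ ($h{\left(f \right)} = 9 - \frac{f - 603}{f + 1838} = 9 - \frac{-603 + f}{1838 + f}$)
$y = - \frac{4468149}{2677}$ ($y = -1678 + \frac{17145 + 8 \cdot 839}{1838 + 839} = -1678 + \frac{17145 + 6712}{2677} = -1678 + \frac{1}{2677} \cdot 23857 = -1678 + \frac{23857}{2677} = - \frac{4468149}{2677} \approx -1669.1$)
$\frac{y}{s{\left(1413 + L \right)}} = - \frac{4468149}{2677 \frac{1}{1413 + 1001}} = - \frac{4468149}{2677 \cdot \frac{1}{2414}} = - \frac{4468149 \frac{1}{\frac{1}{2414}}}{2677} = \left(- \frac{4468149}{2677}\right) 2414 = - \frac{10786111686}{2677}$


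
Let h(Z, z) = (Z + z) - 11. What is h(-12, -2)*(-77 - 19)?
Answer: 2400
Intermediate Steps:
h(Z, z) = -11 + Z + z
h(-12, -2)*(-77 - 19) = (-11 - 12 - 2)*(-77 - 19) = -25*(-96) = 2400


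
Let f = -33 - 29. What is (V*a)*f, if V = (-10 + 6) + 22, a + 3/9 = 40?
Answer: -44268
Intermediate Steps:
a = 119/3 (a = -⅓ + 40 = 119/3 ≈ 39.667)
V = 18 (V = -4 + 22 = 18)
f = -62
(V*a)*f = (18*(119/3))*(-62) = 714*(-62) = -44268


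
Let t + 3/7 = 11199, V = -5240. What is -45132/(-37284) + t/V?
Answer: -10560425/11396476 ≈ -0.92664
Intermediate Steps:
t = 78390/7 (t = -3/7 + 11199 = 78390/7 ≈ 11199.)
-45132/(-37284) + t/V = -45132/(-37284) + (78390/7)/(-5240) = -45132*(-1/37284) + (78390/7)*(-1/5240) = 3761/3107 - 7839/3668 = -10560425/11396476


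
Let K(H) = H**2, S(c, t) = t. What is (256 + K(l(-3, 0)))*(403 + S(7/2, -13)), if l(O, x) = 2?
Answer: 101400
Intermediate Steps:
(256 + K(l(-3, 0)))*(403 + S(7/2, -13)) = (256 + 2**2)*(403 - 13) = (256 + 4)*390 = 260*390 = 101400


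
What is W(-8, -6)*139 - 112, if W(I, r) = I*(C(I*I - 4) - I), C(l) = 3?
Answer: -12344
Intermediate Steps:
W(I, r) = I*(3 - I)
W(-8, -6)*139 - 112 = -8*(3 - 1*(-8))*139 - 112 = -8*(3 + 8)*139 - 112 = -8*11*139 - 112 = -88*139 - 112 = -12232 - 112 = -12344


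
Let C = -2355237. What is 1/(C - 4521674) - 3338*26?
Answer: -596833351869/6876911 ≈ -86788.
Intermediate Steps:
1/(C - 4521674) - 3338*26 = 1/(-2355237 - 4521674) - 3338*26 = 1/(-6876911) - 86788 = -1/6876911 - 86788 = -596833351869/6876911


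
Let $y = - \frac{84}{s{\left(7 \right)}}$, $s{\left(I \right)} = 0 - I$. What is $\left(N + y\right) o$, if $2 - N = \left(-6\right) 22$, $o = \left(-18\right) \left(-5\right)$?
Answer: $13140$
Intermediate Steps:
$s{\left(I \right)} = - I$
$y = 12$ ($y = - \frac{84}{\left(-1\right) 7} = - \frac{84}{-7} = \left(-84\right) \left(- \frac{1}{7}\right) = 12$)
$o = 90$
$N = 134$ ($N = 2 - \left(-6\right) 22 = 2 - -132 = 2 + 132 = 134$)
$\left(N + y\right) o = \left(134 + 12\right) 90 = 146 \cdot 90 = 13140$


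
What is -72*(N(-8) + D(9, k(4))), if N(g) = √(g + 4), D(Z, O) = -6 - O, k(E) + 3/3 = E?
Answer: 648 - 144*I ≈ 648.0 - 144.0*I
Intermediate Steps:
k(E) = -1 + E
N(g) = √(4 + g)
-72*(N(-8) + D(9, k(4))) = -72*(√(4 - 8) + (-6 - (-1 + 4))) = -72*(√(-4) + (-6 - 1*3)) = -72*(2*I + (-6 - 3)) = -72*(2*I - 9) = -72*(-9 + 2*I) = 648 - 144*I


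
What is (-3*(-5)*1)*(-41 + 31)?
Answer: -150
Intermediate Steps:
(-3*(-5)*1)*(-41 + 31) = (15*1)*(-10) = 15*(-10) = -150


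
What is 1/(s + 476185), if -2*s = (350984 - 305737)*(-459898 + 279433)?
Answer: 2/8166452225 ≈ 2.4490e-10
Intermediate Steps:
s = 8165499855/2 (s = -(350984 - 305737)*(-459898 + 279433)/2 = -45247*(-180465)/2 = -½*(-8165499855) = 8165499855/2 ≈ 4.0827e+9)
1/(s + 476185) = 1/(8165499855/2 + 476185) = 1/(8166452225/2) = 2/8166452225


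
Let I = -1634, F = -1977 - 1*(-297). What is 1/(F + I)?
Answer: -1/3314 ≈ -0.00030175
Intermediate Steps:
F = -1680 (F = -1977 + 297 = -1680)
1/(F + I) = 1/(-1680 - 1634) = 1/(-3314) = -1/3314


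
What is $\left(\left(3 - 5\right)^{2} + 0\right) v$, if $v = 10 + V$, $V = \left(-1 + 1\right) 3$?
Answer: $40$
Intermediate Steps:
$V = 0$ ($V = 0 \cdot 3 = 0$)
$v = 10$ ($v = 10 + 0 = 10$)
$\left(\left(3 - 5\right)^{2} + 0\right) v = \left(\left(3 - 5\right)^{2} + 0\right) 10 = \left(\left(-2\right)^{2} + 0\right) 10 = \left(4 + 0\right) 10 = 4 \cdot 10 = 40$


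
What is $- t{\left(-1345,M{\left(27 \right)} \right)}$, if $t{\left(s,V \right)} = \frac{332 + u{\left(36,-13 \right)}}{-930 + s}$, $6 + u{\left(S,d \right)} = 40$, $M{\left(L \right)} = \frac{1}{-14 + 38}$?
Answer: $\frac{366}{2275} \approx 0.16088$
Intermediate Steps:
$M{\left(L \right)} = \frac{1}{24}$
$u{\left(S,d \right)} = 34$ ($u{\left(S,d \right)} = -6 + 40 = 34$)
$t{\left(s,V \right)} = \frac{366}{-930 + s}$ ($t{\left(s,V \right)} = \frac{332 + 34}{-930 + s} = \frac{366}{-930 + s}$)
$- t{\left(-1345,M{\left(27 \right)} \right)} = - \frac{366}{-930 - 1345} = - \frac{366}{-2275} = - \frac{366 \left(-1\right)}{2275} = \left(-1\right) \left(- \frac{366}{2275}\right) = \frac{366}{2275}$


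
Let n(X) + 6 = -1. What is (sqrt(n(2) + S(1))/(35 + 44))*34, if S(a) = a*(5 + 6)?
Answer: 68/79 ≈ 0.86076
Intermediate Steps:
S(a) = 11*a (S(a) = a*11 = 11*a)
n(X) = -7 (n(X) = -6 - 1 = -7)
(sqrt(n(2) + S(1))/(35 + 44))*34 = (sqrt(-7 + 11*1)/(35 + 44))*34 = (sqrt(-7 + 11)/79)*34 = (sqrt(4)*(1/79))*34 = (2*(1/79))*34 = (2/79)*34 = 68/79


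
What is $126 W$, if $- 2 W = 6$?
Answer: $-378$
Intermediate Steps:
$W = -3$ ($W = \left(- \frac{1}{2}\right) 6 = -3$)
$126 W = 126 \left(-3\right) = -378$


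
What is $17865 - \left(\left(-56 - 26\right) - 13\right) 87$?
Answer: $26130$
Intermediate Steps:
$17865 - \left(\left(-56 - 26\right) - 13\right) 87 = 17865 - \left(-82 - 13\right) 87 = 17865 - \left(-95\right) 87 = 17865 - -8265 = 17865 + 8265 = 26130$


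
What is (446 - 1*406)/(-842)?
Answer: -20/421 ≈ -0.047506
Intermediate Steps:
(446 - 1*406)/(-842) = (446 - 406)*(-1/842) = 40*(-1/842) = -20/421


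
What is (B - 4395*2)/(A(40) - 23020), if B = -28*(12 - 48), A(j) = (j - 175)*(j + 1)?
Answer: 7782/28555 ≈ 0.27253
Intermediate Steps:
A(j) = (1 + j)*(-175 + j) (A(j) = (-175 + j)*(1 + j) = (1 + j)*(-175 + j))
B = 1008 (B = -28*(-36) = 1008)
(B - 4395*2)/(A(40) - 23020) = (1008 - 4395*2)/((-175 + 40**2 - 174*40) - 23020) = (1008 - 8790)/((-175 + 1600 - 6960) - 23020) = -7782/(-5535 - 23020) = -7782/(-28555) = -7782*(-1/28555) = 7782/28555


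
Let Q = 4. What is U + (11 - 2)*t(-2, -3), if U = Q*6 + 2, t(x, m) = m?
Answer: -1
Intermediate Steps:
U = 26 (U = 4*6 + 2 = 24 + 2 = 26)
U + (11 - 2)*t(-2, -3) = 26 + (11 - 2)*(-3) = 26 + 9*(-3) = 26 - 27 = -1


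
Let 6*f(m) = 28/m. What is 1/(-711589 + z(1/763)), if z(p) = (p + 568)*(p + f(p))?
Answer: 1746507/2289452499442 ≈ 7.6285e-7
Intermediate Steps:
f(m) = 14/(3*m) (f(m) = (28/m)/6 = 14/(3*m))
z(p) = (568 + p)*(p + 14/(3*p)) (z(p) = (p + 568)*(p + 14/(3*p)) = (568 + p)*(p + 14/(3*p)))
1/(-711589 + z(1/763)) = 1/(-711589 + (14/3 + (1/763)² + 568/763 + 7952/(3*(1/763)))) = 1/(-711589 + (14/3 + (1/763)² + 568*(1/763) + 7952/(3*(1/763)))) = 1/(-711589 + (14/3 + 1/582169 + 568/763 + (7952/3)*763)) = 1/(-711589 + (14/3 + 1/582169 + 568/763 + 6067376/3)) = 1/(-711589 + 3532247669065/1746507) = 1/(2289452499442/1746507) = 1746507/2289452499442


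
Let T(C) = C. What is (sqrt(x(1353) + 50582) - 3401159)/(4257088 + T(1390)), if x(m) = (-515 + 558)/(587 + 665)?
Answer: -3401159/4258478 + 3*sqrt(2202431699)/2665807228 ≈ -0.79863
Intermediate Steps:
x(m) = 43/1252
(sqrt(x(1353) + 50582) - 3401159)/(4257088 + T(1390)) = (sqrt(43/1252 + 50582) - 3401159)/(4257088 + 1390) = (sqrt(63328707/1252) - 3401159)/4258478 = (3*sqrt(2202431699)/626 - 3401159)*(1/4258478) = (-3401159 + 3*sqrt(2202431699)/626)*(1/4258478) = -3401159/4258478 + 3*sqrt(2202431699)/2665807228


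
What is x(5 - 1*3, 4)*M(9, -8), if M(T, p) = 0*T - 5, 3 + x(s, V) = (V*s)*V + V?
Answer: -165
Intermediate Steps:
x(s, V) = -3 + V + s*V**2 (x(s, V) = -3 + ((V*s)*V + V) = -3 + (s*V**2 + V) = -3 + (V + s*V**2) = -3 + V + s*V**2)
M(T, p) = -5 (M(T, p) = 0 - 5 = -5)
x(5 - 1*3, 4)*M(9, -8) = (-3 + 4 + (5 - 1*3)*4**2)*(-5) = (-3 + 4 + (5 - 3)*16)*(-5) = (-3 + 4 + 2*16)*(-5) = (-3 + 4 + 32)*(-5) = 33*(-5) = -165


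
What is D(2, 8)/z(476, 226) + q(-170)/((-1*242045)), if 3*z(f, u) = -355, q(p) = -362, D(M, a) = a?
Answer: -1136114/17185195 ≈ -0.066110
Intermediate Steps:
z(f, u) = -355/3 (z(f, u) = (⅓)*(-355) = -355/3)
D(2, 8)/z(476, 226) + q(-170)/((-1*242045)) = 8/(-355/3) - 362/((-1*242045)) = 8*(-3/355) - 362/(-242045) = -24/355 - 362*(-1/242045) = -24/355 + 362/242045 = -1136114/17185195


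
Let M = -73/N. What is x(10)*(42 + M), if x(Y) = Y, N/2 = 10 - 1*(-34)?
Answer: 18115/44 ≈ 411.70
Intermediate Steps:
N = 88 (N = 2*(10 - 1*(-34)) = 2*(10 + 34) = 2*44 = 88)
M = -73/88 ≈ -0.82955
x(10)*(42 + M) = 10*(42 - 73/88) = 10*(3623/88) = 18115/44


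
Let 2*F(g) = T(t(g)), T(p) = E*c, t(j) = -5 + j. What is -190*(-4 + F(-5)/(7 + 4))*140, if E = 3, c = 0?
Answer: 106400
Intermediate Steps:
T(p) = 0 (T(p) = 3*0 = 0)
F(g) = 0 (F(g) = (½)*0 = 0)
-190*(-4 + F(-5)/(7 + 4))*140 = -190*(-4 + 0/(7 + 4))*140 = -190*(-4 + 0/11)*140 = -190*(-4 + 0*(1/11))*140 = -190*(-4 + 0)*140 = -190*(-4)*140 = 760*140 = 106400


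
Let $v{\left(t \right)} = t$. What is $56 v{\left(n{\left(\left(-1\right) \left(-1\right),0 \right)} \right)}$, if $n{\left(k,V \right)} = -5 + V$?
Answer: $-280$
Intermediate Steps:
$56 v{\left(n{\left(\left(-1\right) \left(-1\right),0 \right)} \right)} = 56 \left(-5 + 0\right) = 56 \left(-5\right) = -280$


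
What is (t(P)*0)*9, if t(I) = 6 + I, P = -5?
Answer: 0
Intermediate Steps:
(t(P)*0)*9 = ((6 - 5)*0)*9 = (1*0)*9 = 0*9 = 0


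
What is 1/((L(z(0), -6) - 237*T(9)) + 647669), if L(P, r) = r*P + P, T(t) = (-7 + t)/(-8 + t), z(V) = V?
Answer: 1/647195 ≈ 1.5451e-6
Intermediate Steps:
T(t) = (-7 + t)/(-8 + t)
L(P, r) = P + P*r (L(P, r) = P*r + P = P + P*r)
1/((L(z(0), -6) - 237*T(9)) + 647669) = 1/((0*(1 - 6) - 237*(-7 + 9)/(-8 + 9)) + 647669) = 1/((0*(-5) - 237*2/1) + 647669) = 1/((0 - 237*2) + 647669) = 1/((0 - 474) + 647669) = 1/(-474 + 647669) = 1/647195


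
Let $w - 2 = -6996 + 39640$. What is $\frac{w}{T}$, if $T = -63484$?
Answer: $- \frac{16323}{31742} \approx -0.51424$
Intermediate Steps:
$w = 32646$ ($w = 2 + \left(-6996 + 39640\right) = 2 + 32644 = 32646$)
$\frac{w}{T} = \frac{32646}{-63484} = 32646 \left(- \frac{1}{63484}\right) = - \frac{16323}{31742}$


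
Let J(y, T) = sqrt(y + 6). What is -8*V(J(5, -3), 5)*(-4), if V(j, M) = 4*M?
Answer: 640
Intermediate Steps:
J(y, T) = sqrt(6 + y)
-8*V(J(5, -3), 5)*(-4) = -32*5*(-4) = -8*20*(-4) = -160*(-4) = 640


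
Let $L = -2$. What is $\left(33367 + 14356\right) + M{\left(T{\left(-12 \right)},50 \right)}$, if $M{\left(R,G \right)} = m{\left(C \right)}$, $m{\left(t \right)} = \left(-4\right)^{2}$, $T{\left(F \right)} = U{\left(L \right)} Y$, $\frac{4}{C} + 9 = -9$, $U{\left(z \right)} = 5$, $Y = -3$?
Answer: $47739$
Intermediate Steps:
$C = - \frac{2}{9}$ ($C = \frac{4}{-9 - 9} = \frac{4}{-18} = 4 \left(- \frac{1}{18}\right) = - \frac{2}{9} \approx -0.22222$)
$T{\left(F \right)} = -15$ ($T{\left(F \right)} = 5 \left(-3\right) = -15$)
$m{\left(t \right)} = 16$
$M{\left(R,G \right)} = 16$
$\left(33367 + 14356\right) + M{\left(T{\left(-12 \right)},50 \right)} = \left(33367 + 14356\right) + 16 = 47723 + 16 = 47739$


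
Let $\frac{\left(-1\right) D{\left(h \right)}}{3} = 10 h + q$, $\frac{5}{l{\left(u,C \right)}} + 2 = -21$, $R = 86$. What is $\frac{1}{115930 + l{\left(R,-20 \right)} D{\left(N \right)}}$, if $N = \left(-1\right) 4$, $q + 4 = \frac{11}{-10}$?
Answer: $\frac{46}{5331427} \approx 8.6281 \cdot 10^{-6}$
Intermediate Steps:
$l{\left(u,C \right)} = - \frac{5}{23}$ ($l{\left(u,C \right)} = \frac{5}{-2 - 21} = \frac{5}{-23} = 5 \left(- \frac{1}{23}\right) = - \frac{5}{23}$)
$q = - \frac{51}{10}$ ($q = -4 + \frac{11}{-10} = -4 + 11 \left(- \frac{1}{10}\right) = -4 - \frac{11}{10} = - \frac{51}{10} \approx -5.1$)
$N = -4$
$D{\left(h \right)} = \frac{153}{10} - 30 h$ ($D{\left(h \right)} = - 3 \left(10 h - \frac{51}{10}\right) = - 3 \left(- \frac{51}{10} + 10 h\right) = \frac{153}{10} - 30 h$)
$\frac{1}{115930 + l{\left(R,-20 \right)} D{\left(N \right)}} = \frac{1}{115930 - \frac{5 \left(\frac{153}{10} - -120\right)}{23}} = \frac{1}{115930 - \frac{5 \left(\frac{153}{10} + 120\right)}{23}} = \frac{1}{115930 - \frac{1353}{46}} = \frac{1}{\frac{5331427}{46}} = \frac{46}{5331427}$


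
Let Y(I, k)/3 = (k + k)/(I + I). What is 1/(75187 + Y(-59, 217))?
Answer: 59/4435382 ≈ 1.3302e-5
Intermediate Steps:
Y(I, k) = 3*k/I (Y(I, k) = 3*((k + k)/(I + I)) = 3*((2*k)/((2*I))) = 3*((2*k)*(1/(2*I))) = 3*(k/I) = 3*k/I)
1/(75187 + Y(-59, 217)) = 1/(75187 + 3*217/(-59)) = 1/(75187 + 3*217*(-1/59)) = 1/(75187 - 651/59) = 1/(4435382/59) = 59/4435382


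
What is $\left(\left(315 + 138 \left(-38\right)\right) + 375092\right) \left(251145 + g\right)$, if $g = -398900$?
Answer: $-54693434065$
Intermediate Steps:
$\left(\left(315 + 138 \left(-38\right)\right) + 375092\right) \left(251145 + g\right) = \left(\left(315 + 138 \left(-38\right)\right) + 375092\right) \left(251145 - 398900\right) = \left(\left(315 - 5244\right) + 375092\right) \left(-147755\right) = \left(-4929 + 375092\right) \left(-147755\right) = 370163 \left(-147755\right) = -54693434065$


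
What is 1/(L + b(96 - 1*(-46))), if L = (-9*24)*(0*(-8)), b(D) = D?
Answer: 1/142 ≈ 0.0070423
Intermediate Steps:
L = 0 (L = -216*0 = 0)
1/(L + b(96 - 1*(-46))) = 1/(0 + (96 - 1*(-46))) = 1/(0 + (96 + 46)) = 1/(0 + 142) = 1/142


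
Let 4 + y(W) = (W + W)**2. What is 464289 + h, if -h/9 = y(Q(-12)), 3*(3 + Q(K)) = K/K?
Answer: 464069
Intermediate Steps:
Q(K) = -8/3 (Q(K) = -3 + (K/K)/3 = -3 + (1/3)*1 = -3 + 1/3 = -8/3)
y(W) = -4 + 4*W**2 (y(W) = -4 + (W + W)**2 = -4 + (2*W)**2 = -4 + 4*W**2)
h = -220 (h = -9*(-4 + 4*(-8/3)**2) = -9*(-4 + 4*(64/9)) = -9*(-4 + 256/9) = -9*220/9 = -220)
464289 + h = 464289 - 220 = 464069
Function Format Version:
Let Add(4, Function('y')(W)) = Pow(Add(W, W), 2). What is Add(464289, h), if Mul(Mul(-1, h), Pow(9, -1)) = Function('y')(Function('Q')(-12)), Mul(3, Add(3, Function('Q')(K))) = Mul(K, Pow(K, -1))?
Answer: 464069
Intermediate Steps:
Function('Q')(K) = Rational(-8, 3) (Function('Q')(K) = Add(-3, Mul(Rational(1, 3), Mul(K, Pow(K, -1)))) = Add(-3, Mul(Rational(1, 3), 1)) = Add(-3, Rational(1, 3)) = Rational(-8, 3))
Function('y')(W) = Add(-4, Mul(4, Pow(W, 2))) (Function('y')(W) = Add(-4, Pow(Add(W, W), 2)) = Add(-4, Pow(Mul(2, W), 2)) = Add(-4, Mul(4, Pow(W, 2))))
h = -220 (h = Mul(-9, Add(-4, Mul(4, Pow(Rational(-8, 3), 2)))) = Mul(-9, Add(-4, Mul(4, Rational(64, 9)))) = Mul(-9, Add(-4, Rational(256, 9))) = Mul(-9, Rational(220, 9)) = -220)
Add(464289, h) = Add(464289, -220) = 464069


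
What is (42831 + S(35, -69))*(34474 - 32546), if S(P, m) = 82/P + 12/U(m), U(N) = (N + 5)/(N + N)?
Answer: 2892140021/35 ≈ 8.2633e+7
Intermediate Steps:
U(N) = (5 + N)/(2*N) (U(N) = (5 + N)/((2*N)) = (5 + N)*(1/(2*N)) = (5 + N)/(2*N))
S(P, m) = 82/P + 24*m/(5 + m) (S(P, m) = 82/P + 12/(((5 + m)/(2*m))) = 82/P + 12*(2*m/(5 + m)) = 82/P + 24*m/(5 + m))
(42831 + S(35, -69))*(34474 - 32546) = (42831 + 2*(205 + 41*(-69) + 12*35*(-69))/(35*(5 - 69)))*(34474 - 32546) = (42831 + 2*(1/35)*(205 - 2829 - 28980)/(-64))*1928 = (42831 + 2*(1/35)*(-1/64)*(-31604))*1928 = (42831 + 7901/280)*1928 = (12000581/280)*1928 = 2892140021/35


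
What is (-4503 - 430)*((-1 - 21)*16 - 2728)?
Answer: 15193640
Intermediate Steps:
(-4503 - 430)*((-1 - 21)*16 - 2728) = -4933*(-22*16 - 2728) = -4933*(-352 - 2728) = -4933*(-3080) = 15193640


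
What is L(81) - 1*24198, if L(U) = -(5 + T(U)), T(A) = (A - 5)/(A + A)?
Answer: -1960481/81 ≈ -24203.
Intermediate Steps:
T(A) = (-5 + A)/(2*A) (T(A) = (-5 + A)/((2*A)) = (-5 + A)*(1/(2*A)) = (-5 + A)/(2*A))
L(U) = -5 - (-5 + U)/(2*U) (L(U) = -(5 + (-5 + U)/(2*U)) = -5 - (-5 + U)/(2*U))
L(81) - 1*24198 = (½)*(5 - 11*81)/81 - 1*24198 = (½)*(1/81)*(5 - 891) - 24198 = (½)*(1/81)*(-886) - 24198 = -443/81 - 24198 = -1960481/81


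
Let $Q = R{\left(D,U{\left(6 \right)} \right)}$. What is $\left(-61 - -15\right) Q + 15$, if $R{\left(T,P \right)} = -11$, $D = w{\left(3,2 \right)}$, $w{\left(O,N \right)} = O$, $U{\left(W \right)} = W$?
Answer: $521$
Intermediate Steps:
$D = 3$
$Q = -11$
$\left(-61 - -15\right) Q + 15 = \left(-61 - -15\right) \left(-11\right) + 15 = \left(-61 + 15\right) \left(-11\right) + 15 = \left(-46\right) \left(-11\right) + 15 = 506 + 15 = 521$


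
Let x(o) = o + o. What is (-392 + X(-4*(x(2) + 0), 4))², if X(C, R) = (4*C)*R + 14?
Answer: 401956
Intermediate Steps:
x(o) = 2*o
X(C, R) = 14 + 4*C*R (X(C, R) = 4*C*R + 14 = 14 + 4*C*R)
(-392 + X(-4*(x(2) + 0), 4))² = (-392 + (14 + 4*(-4*(2*2 + 0))*4))² = (-392 + (14 + 4*(-4*(4 + 0))*4))² = (-392 + (14 + 4*(-4*4)*4))² = (-392 + (14 + 4*(-16)*4))² = (-392 + (14 - 256))² = (-392 - 242)² = (-634)² = 401956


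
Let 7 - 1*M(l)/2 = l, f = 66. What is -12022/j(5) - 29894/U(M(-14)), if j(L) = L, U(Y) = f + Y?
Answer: -723923/270 ≈ -2681.2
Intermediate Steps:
M(l) = 14 - 2*l
U(Y) = 66 + Y
-12022/j(5) - 29894/U(M(-14)) = -12022/5 - 29894/(66 + (14 - 2*(-14))) = -12022*1/5 - 29894/(66 + (14 + 28)) = -12022/5 - 29894/(66 + 42) = -12022/5 - 29894/108 = -12022/5 - 29894*1/108 = -12022/5 - 14947/54 = -723923/270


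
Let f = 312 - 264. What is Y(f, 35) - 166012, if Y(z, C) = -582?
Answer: -166594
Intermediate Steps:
f = 48
Y(f, 35) - 166012 = -582 - 166012 = -166594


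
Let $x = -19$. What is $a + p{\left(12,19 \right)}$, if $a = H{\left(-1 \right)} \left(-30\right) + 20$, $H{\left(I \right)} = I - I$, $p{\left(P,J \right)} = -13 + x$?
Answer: $-12$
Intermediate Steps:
$p{\left(P,J \right)} = -32$ ($p{\left(P,J \right)} = -13 - 19 = -32$)
$H{\left(I \right)} = 0$
$a = 20$ ($a = 0 \left(-30\right) + 20 = 0 + 20 = 20$)
$a + p{\left(12,19 \right)} = 20 - 32 = -12$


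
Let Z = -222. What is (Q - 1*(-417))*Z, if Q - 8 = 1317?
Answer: -386724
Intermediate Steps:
Q = 1325 (Q = 8 + 1317 = 1325)
(Q - 1*(-417))*Z = (1325 - 1*(-417))*(-222) = (1325 + 417)*(-222) = 1742*(-222) = -386724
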